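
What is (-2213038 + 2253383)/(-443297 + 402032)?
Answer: -8069/8253 ≈ -0.97771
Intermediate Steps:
(-2213038 + 2253383)/(-443297 + 402032) = 40345/(-41265) = 40345*(-1/41265) = -8069/8253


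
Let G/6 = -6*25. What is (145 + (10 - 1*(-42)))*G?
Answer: -177300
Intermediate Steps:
G = -900 (G = 6*(-6*25) = 6*(-150) = -900)
(145 + (10 - 1*(-42)))*G = (145 + (10 - 1*(-42)))*(-900) = (145 + (10 + 42))*(-900) = (145 + 52)*(-900) = 197*(-900) = -177300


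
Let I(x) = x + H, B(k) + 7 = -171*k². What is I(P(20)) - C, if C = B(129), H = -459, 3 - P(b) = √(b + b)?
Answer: 2845162 - 2*√10 ≈ 2.8452e+6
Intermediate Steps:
P(b) = 3 - √2*√b (P(b) = 3 - √(b + b) = 3 - √(2*b) = 3 - √2*√b)
B(k) = -7 - 171*k²
I(x) = -459 + x (I(x) = x - 459 = -459 + x)
C = -2845618 (C = -7 - 171*129² = -7 - 171*16641 = -7 - 2845611 = -2845618)
I(P(20)) - C = (-459 + (3 - √2*√20)) - 1*(-2845618) = (-459 + (3 - √2*2*√5)) + 2845618 = (-459 + (3 - 2*√10)) + 2845618 = (-456 - 2*√10) + 2845618 = 2845162 - 2*√10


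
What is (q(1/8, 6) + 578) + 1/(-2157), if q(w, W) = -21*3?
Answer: 1110854/2157 ≈ 515.00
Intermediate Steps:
q(w, W) = -63
(q(1/8, 6) + 578) + 1/(-2157) = (-63 + 578) + 1/(-2157) = 515 - 1/2157 = 1110854/2157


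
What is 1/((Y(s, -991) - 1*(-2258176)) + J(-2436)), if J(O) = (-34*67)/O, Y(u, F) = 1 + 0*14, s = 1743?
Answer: 1218/2750460725 ≈ 4.4283e-7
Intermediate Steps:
Y(u, F) = 1 (Y(u, F) = 1 + 0 = 1)
J(O) = -2278/O
1/((Y(s, -991) - 1*(-2258176)) + J(-2436)) = 1/((1 - 1*(-2258176)) - 2278/(-2436)) = 1/((1 + 2258176) - 2278*(-1/2436)) = 1/(2258177 + 1139/1218) = 1/(2750460725/1218) = 1218/2750460725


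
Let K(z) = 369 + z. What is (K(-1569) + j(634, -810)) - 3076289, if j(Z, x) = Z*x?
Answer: -3591029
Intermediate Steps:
(K(-1569) + j(634, -810)) - 3076289 = ((369 - 1569) + 634*(-810)) - 3076289 = (-1200 - 513540) - 3076289 = -514740 - 3076289 = -3591029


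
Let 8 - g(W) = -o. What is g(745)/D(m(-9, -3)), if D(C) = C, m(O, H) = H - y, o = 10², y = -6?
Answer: 36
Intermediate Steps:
o = 100
m(O, H) = 6 + H (m(O, H) = H - 1*(-6) = H + 6 = 6 + H)
g(W) = 108 (g(W) = 8 - (-1)*100 = 8 - 1*(-100) = 8 + 100 = 108)
g(745)/D(m(-9, -3)) = 108/(6 - 3) = 108/3 = 108*(⅓) = 36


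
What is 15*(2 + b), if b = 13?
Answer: 225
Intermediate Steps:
15*(2 + b) = 15*(2 + 13) = 15*15 = 225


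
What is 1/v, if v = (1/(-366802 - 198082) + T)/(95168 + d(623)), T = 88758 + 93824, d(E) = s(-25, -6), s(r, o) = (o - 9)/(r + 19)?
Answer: 5973365858/11459738943 ≈ 0.52125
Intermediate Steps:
s(r, o) = (-9 + o)/(19 + r)
d(E) = 5/2 (d(E) = (-9 - 6)/(19 - 25) = -15/(-6) = -1/6*(-15) = 5/2)
T = 182582
v = 11459738943/5973365858 (v = (1/(-366802 - 198082) + 182582)/(95168 + 5/2) = (1/(-564884) + 182582)/(190341/2) = (-1/564884 + 182582)*(2/190341) = (103137650487/564884)*(2/190341) = 11459738943/5973365858 ≈ 1.9185)
1/v = 1/(11459738943/5973365858) = 5973365858/11459738943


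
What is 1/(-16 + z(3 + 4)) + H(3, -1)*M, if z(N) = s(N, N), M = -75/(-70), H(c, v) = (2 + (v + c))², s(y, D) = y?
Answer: 1073/63 ≈ 17.032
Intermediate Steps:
H(c, v) = (2 + c + v)² (H(c, v) = (2 + (c + v))² = (2 + c + v)²)
M = 15/14 (M = -75*(-1/70) = 15/14 ≈ 1.0714)
z(N) = N
1/(-16 + z(3 + 4)) + H(3, -1)*M = 1/(-16 + (3 + 4)) + (2 + 3 - 1)²*(15/14) = 1/(-16 + 7) + 4²*(15/14) = 1/(-9) + 16*(15/14) = -⅑ + 120/7 = 1073/63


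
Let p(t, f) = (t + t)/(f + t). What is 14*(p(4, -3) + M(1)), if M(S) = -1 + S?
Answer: 112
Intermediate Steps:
p(t, f) = 2*t/(f + t) (p(t, f) = (2*t)/(f + t) = 2*t/(f + t))
14*(p(4, -3) + M(1)) = 14*(2*4/(-3 + 4) + (-1 + 1)) = 14*(2*4/1 + 0) = 14*(2*4*1 + 0) = 14*(8 + 0) = 14*8 = 112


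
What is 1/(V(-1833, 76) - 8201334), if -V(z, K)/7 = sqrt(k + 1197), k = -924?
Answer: -2733778/22420626455393 + 7*sqrt(273)/67261879366179 ≈ -1.2193e-7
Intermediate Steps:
V(z, K) = -7*sqrt(273) (V(z, K) = -7*sqrt(-924 + 1197) = -7*sqrt(273))
1/(V(-1833, 76) - 8201334) = 1/(-7*sqrt(273) - 8201334) = 1/(-8201334 - 7*sqrt(273))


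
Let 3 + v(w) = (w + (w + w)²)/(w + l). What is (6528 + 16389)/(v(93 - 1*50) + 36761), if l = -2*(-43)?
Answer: 68751/110447 ≈ 0.62248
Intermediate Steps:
l = 86
v(w) = -3 + (w + 4*w²)/(86 + w) (v(w) = -3 + (w + (w + w)²)/(w + 86) = -3 + (w + (2*w)²)/(86 + w) = -3 + (w + 4*w²)/(86 + w))
(6528 + 16389)/(v(93 - 1*50) + 36761) = (6528 + 16389)/(2*(-129 - (93 - 1*50) + 2*(93 - 1*50)²)/(86 + (93 - 1*50)) + 36761) = 22917/(2*(-129 - (93 - 50) + 2*(93 - 50)²)/(86 + (93 - 50)) + 36761) = 22917/(2*(-129 - 1*43 + 2*43²)/(86 + 43) + 36761) = 22917/(2*(-129 - 43 + 2*1849)/129 + 36761) = 22917/(2*(1/129)*(-129 - 43 + 3698) + 36761) = 22917/(2*(1/129)*3526 + 36761) = 22917/(164/3 + 36761) = 22917/(110447/3) = 22917*(3/110447) = 68751/110447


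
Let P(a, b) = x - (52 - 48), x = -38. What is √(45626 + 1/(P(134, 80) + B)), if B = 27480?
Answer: √34349253253782/27438 ≈ 213.60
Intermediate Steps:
P(a, b) = -42 (P(a, b) = -38 - (52 - 48) = -38 - 1*4 = -38 - 4 = -42)
√(45626 + 1/(P(134, 80) + B)) = √(45626 + 1/(-42 + 27480)) = √(45626 + 1/27438) = √(1251886189/27438) = √34349253253782/27438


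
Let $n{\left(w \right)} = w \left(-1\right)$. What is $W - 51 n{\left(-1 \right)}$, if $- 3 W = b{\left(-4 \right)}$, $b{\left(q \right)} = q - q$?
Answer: $-51$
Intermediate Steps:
$b{\left(q \right)} = 0$
$n{\left(w \right)} = - w$
$W = 0$ ($W = \left(- \frac{1}{3}\right) 0 = 0$)
$W - 51 n{\left(-1 \right)} = 0 - 51 \left(\left(-1\right) \left(-1\right)\right) = 0 - 51 = -51$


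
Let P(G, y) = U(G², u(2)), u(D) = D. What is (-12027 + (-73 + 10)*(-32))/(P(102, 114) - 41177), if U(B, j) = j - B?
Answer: 3337/17193 ≈ 0.19409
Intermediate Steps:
P(G, y) = 2 - G²
(-12027 + (-73 + 10)*(-32))/(P(102, 114) - 41177) = (-12027 + (-73 + 10)*(-32))/((2 - 1*102²) - 41177) = (-12027 - 63*(-32))/((2 - 1*10404) - 41177) = (-12027 + 2016)/((2 - 10404) - 41177) = -10011/(-10402 - 41177) = -10011/(-51579) = -10011*(-1/51579) = 3337/17193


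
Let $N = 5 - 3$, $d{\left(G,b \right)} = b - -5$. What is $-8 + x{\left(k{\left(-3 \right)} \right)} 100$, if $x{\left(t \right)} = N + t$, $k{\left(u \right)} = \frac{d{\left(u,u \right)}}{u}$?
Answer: $\frac{376}{3} \approx 125.33$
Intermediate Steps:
$d{\left(G,b \right)} = 5 + b$ ($d{\left(G,b \right)} = b + 5 = 5 + b$)
$N = 2$ ($N = 5 - 3 = 2$)
$k{\left(u \right)} = \frac{5 + u}{u}$
$x{\left(t \right)} = 2 + t$
$-8 + x{\left(k{\left(-3 \right)} \right)} 100 = -8 + \left(2 + \frac{5 - 3}{-3}\right) 100 = -8 + \left(2 - \frac{2}{3}\right) 100 = -8 + \frac{4}{3} \cdot 100 = -8 + \frac{400}{3} = \frac{376}{3}$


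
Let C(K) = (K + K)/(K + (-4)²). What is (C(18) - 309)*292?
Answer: -1528620/17 ≈ -89919.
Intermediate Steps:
C(K) = 2*K/(16 + K) (C(K) = (2*K)/(K + 16) = (2*K)/(16 + K) = 2*K/(16 + K))
(C(18) - 309)*292 = (2*18/(16 + 18) - 309)*292 = (2*18/34 - 309)*292 = (2*18*(1/34) - 309)*292 = (18/17 - 309)*292 = -5235/17*292 = -1528620/17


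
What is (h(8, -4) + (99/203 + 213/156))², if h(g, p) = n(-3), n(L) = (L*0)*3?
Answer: 382632721/111429136 ≈ 3.4339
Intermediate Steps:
n(L) = 0 (n(L) = 0*3 = 0)
h(g, p) = 0
(h(8, -4) + (99/203 + 213/156))² = (0 + (99/203 + 213/156))² = (0 + (99*(1/203) + 213*(1/156)))² = (0 + (99/203 + 71/52))² = (0 + 19561/10556)² = (19561/10556)² = 382632721/111429136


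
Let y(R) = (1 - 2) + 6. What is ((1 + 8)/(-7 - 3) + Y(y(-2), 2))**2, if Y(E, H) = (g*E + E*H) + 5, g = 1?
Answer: 36481/100 ≈ 364.81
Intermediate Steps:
y(R) = 5 (y(R) = -1 + 6 = 5)
Y(E, H) = 5 + E + E*H (Y(E, H) = (1*E + E*H) + 5 = (E + E*H) + 5 = 5 + E + E*H)
((1 + 8)/(-7 - 3) + Y(y(-2), 2))**2 = ((1 + 8)/(-7 - 3) + (5 + 5 + 5*2))**2 = (9/(-10) + (5 + 5 + 10))**2 = (9*(-1/10) + 20)**2 = (-9/10 + 20)**2 = (191/10)**2 = 36481/100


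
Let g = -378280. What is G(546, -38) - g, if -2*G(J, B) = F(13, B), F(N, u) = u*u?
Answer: 377558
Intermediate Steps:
F(N, u) = u²
G(J, B) = -B²/2
G(546, -38) - g = -½*(-38)² - 1*(-378280) = -½*1444 + 378280 = -722 + 378280 = 377558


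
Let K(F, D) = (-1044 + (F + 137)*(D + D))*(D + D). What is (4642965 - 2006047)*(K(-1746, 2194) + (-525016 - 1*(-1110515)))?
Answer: -81703735729889742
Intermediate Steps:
K(F, D) = 2*D*(-1044 + 2*D*(137 + F)) (K(F, D) = (-1044 + (137 + F)*(2*D))*(2*D) = (-1044 + 2*D*(137 + F))*(2*D) = 2*D*(-1044 + 2*D*(137 + F)))
(4642965 - 2006047)*(K(-1746, 2194) + (-525016 - 1*(-1110515))) = (4642965 - 2006047)*(4*2194*(-522 + 137*2194 + 2194*(-1746)) + (-525016 - 1*(-1110515))) = 2636918*(4*2194*(-522 + 300578 - 3830724) + (-525016 + 1110515)) = 2636918*(4*2194*(-3530668) + 585499) = 2636918*(-30985142368 + 585499) = 2636918*(-30984556869) = -81703735729889742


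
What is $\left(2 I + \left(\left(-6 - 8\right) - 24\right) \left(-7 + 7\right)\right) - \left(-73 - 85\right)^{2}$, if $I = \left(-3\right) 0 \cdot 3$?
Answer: $-24964$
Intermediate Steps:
$I = 0$ ($I = 0 \cdot 3 = 0$)
$\left(2 I + \left(\left(-6 - 8\right) - 24\right) \left(-7 + 7\right)\right) - \left(-73 - 85\right)^{2} = \left(2 \cdot 0 + \left(\left(-6 - 8\right) - 24\right) \left(-7 + 7\right)\right) - \left(-73 - 85\right)^{2} = \left(0 + \left(-14 - 24\right) 0\right) - \left(-158\right)^{2} = \left(0 - 0\right) - 24964 = \left(0 + 0\right) - 24964 = 0 - 24964 = -24964$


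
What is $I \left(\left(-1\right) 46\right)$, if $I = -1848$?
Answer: $85008$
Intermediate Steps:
$I \left(\left(-1\right) 46\right) = - 1848 \left(\left(-1\right) 46\right) = \left(-1848\right) \left(-46\right) = 85008$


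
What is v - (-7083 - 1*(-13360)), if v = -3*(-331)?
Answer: -5284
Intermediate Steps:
v = 993
v - (-7083 - 1*(-13360)) = 993 - (-7083 - 1*(-13360)) = 993 - (-7083 + 13360) = 993 - 1*6277 = 993 - 6277 = -5284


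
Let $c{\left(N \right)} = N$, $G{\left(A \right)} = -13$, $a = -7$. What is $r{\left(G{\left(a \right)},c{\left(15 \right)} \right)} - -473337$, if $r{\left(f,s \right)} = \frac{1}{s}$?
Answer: $\frac{7100056}{15} \approx 4.7334 \cdot 10^{5}$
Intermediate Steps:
$r{\left(G{\left(a \right)},c{\left(15 \right)} \right)} - -473337 = \frac{1}{15} - -473337 = \frac{1}{15} + 473337 = \frac{7100056}{15}$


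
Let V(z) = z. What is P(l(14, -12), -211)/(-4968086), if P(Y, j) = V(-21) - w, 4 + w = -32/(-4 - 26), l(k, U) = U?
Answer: 271/74521290 ≈ 3.6365e-6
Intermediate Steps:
w = -44/15 (w = -4 - 32/(-4 - 26) = -4 - 32/(-30) = -4 - 32*(-1/30) = -4 + 16/15 = -44/15 ≈ -2.9333)
P(Y, j) = -271/15 (P(Y, j) = -21 - 1*(-44/15) = -21 + 44/15 = -271/15)
P(l(14, -12), -211)/(-4968086) = -271/15/(-4968086) = -271/15*(-1/4968086) = 271/74521290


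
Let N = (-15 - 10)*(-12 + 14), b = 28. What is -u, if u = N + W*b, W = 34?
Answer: -902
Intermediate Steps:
N = -50 (N = -25*2 = -50)
u = 902 (u = -50 + 34*28 = -50 + 952 = 902)
-u = -1*902 = -902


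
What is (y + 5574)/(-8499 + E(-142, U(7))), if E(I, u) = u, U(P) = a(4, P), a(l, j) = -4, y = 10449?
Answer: -16023/8503 ≈ -1.8844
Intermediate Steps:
U(P) = -4
(y + 5574)/(-8499 + E(-142, U(7))) = (10449 + 5574)/(-8499 - 4) = 16023/(-8503) = 16023*(-1/8503) = -16023/8503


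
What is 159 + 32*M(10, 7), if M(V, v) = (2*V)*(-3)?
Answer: -1761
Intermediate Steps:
M(V, v) = -6*V
159 + 32*M(10, 7) = 159 + 32*(-6*10) = 159 + 32*(-60) = 159 - 1920 = -1761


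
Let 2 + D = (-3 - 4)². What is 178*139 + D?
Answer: 24789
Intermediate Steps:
D = 47 (D = -2 + (-3 - 4)² = -2 + (-7)² = -2 + 49 = 47)
178*139 + D = 178*139 + 47 = 24742 + 47 = 24789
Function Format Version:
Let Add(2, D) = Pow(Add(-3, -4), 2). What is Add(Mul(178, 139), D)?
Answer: 24789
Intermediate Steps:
D = 47 (D = Add(-2, Pow(Add(-3, -4), 2)) = Add(-2, Pow(-7, 2)) = Add(-2, 49) = 47)
Add(Mul(178, 139), D) = Add(Mul(178, 139), 47) = Add(24742, 47) = 24789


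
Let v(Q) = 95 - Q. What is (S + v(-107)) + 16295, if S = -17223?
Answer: -726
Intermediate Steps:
(S + v(-107)) + 16295 = (-17223 + (95 - 1*(-107))) + 16295 = (-17223 + (95 + 107)) + 16295 = (-17223 + 202) + 16295 = -17021 + 16295 = -726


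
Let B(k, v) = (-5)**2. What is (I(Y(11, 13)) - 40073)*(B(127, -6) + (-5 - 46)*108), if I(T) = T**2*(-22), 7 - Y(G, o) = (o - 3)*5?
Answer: 442757733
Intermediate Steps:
Y(G, o) = 22 - 5*o (Y(G, o) = 7 - (o - 3)*5 = 7 - (-3 + o)*5 = 7 - (-15 + 5*o) = 7 + (15 - 5*o) = 22 - 5*o)
B(k, v) = 25
I(T) = -22*T**2
(I(Y(11, 13)) - 40073)*(B(127, -6) + (-5 - 46)*108) = (-22*(22 - 5*13)**2 - 40073)*(25 + (-5 - 46)*108) = (-22*(22 - 65)**2 - 40073)*(25 - 51*108) = (-22*(-43)**2 - 40073)*(25 - 5508) = (-22*1849 - 40073)*(-5483) = (-40678 - 40073)*(-5483) = -80751*(-5483) = 442757733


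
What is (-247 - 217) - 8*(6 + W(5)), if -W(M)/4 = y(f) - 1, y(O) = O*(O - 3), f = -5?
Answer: 736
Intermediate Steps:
y(O) = O*(-3 + O)
W(M) = -156 (W(M) = -4*(-5*(-3 - 5) - 1) = -4*(-5*(-8) - 1) = -4*(40 - 1) = -4*39 = -156)
(-247 - 217) - 8*(6 + W(5)) = (-247 - 217) - 8*(6 - 156) = -464 - 8*(-150) = -464 + 1200 = 736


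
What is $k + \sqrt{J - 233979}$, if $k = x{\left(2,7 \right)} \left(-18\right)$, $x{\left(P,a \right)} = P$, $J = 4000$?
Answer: $-36 + i \sqrt{229979} \approx -36.0 + 479.56 i$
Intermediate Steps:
$k = -36$ ($k = 2 \left(-18\right) = -36$)
$k + \sqrt{J - 233979} = -36 + \sqrt{4000 - 233979} = -36 + \sqrt{-229979} = -36 + i \sqrt{229979}$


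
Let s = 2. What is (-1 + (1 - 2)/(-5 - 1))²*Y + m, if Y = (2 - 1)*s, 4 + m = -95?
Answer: -1757/18 ≈ -97.611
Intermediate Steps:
m = -99 (m = -4 - 95 = -99)
Y = 2 (Y = (2 - 1)*2 = 1*2 = 2)
(-1 + (1 - 2)/(-5 - 1))²*Y + m = (-1 + (1 - 2)/(-5 - 1))²*2 - 99 = (-1 - 1/(-6))²*2 - 99 = (-1 - 1*(-⅙))²*2 - 99 = (-1 + ⅙)²*2 - 99 = (-⅚)²*2 - 99 = (25/36)*2 - 99 = 25/18 - 99 = -1757/18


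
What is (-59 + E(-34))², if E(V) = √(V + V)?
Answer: 3413 - 236*I*√17 ≈ 3413.0 - 973.05*I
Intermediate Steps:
E(V) = √2*√V (E(V) = √(2*V) = √2*√V)
(-59 + E(-34))² = (-59 + √2*√(-34))² = (-59 + √2*(I*√34))² = (-59 + 2*I*√17)²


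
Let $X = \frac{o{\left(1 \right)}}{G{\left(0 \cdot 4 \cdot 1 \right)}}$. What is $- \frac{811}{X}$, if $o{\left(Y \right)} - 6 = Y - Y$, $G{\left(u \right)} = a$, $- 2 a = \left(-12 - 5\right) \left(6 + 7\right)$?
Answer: $- \frac{179231}{12} \approx -14936.0$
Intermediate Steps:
$a = \frac{221}{2}$ ($a = - \frac{\left(-12 - 5\right) \left(6 + 7\right)}{2} = - \frac{\left(-17\right) 13}{2} = \left(- \frac{1}{2}\right) \left(-221\right) = \frac{221}{2} \approx 110.5$)
$G{\left(u \right)} = \frac{221}{2}$
$o{\left(Y \right)} = 6$ ($o{\left(Y \right)} = 6 + \left(Y - Y\right) = 6 + 0 = 6$)
$X = \frac{12}{221}$ ($X = \frac{6}{\frac{221}{2}} = 6 \cdot \frac{2}{221} = \frac{12}{221} \approx 0.054299$)
$- \frac{811}{X} = - \frac{811}{\frac{12}{221}} = \left(-811\right) \frac{221}{12} = - \frac{179231}{12}$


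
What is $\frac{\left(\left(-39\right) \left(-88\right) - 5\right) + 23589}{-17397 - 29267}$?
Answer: $- \frac{11}{19} \approx -0.57895$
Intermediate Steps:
$\frac{\left(\left(-39\right) \left(-88\right) - 5\right) + 23589}{-17397 - 29267} = \frac{\left(3432 - 5\right) + 23589}{-46664} = \left(3427 + 23589\right) \left(- \frac{1}{46664}\right) = 27016 \left(- \frac{1}{46664}\right) = - \frac{11}{19}$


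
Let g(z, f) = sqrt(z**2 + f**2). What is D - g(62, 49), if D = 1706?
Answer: 1706 - sqrt(6245) ≈ 1627.0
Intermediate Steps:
g(z, f) = sqrt(f**2 + z**2)
D - g(62, 49) = 1706 - sqrt(49**2 + 62**2) = 1706 - sqrt(2401 + 3844) = 1706 - sqrt(6245)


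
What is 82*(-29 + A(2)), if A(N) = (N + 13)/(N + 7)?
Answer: -6724/3 ≈ -2241.3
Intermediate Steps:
A(N) = (13 + N)/(7 + N)
82*(-29 + A(2)) = 82*(-29 + (13 + 2)/(7 + 2)) = 82*(-29 + 15/9) = 82*(-29 + (⅑)*15) = 82*(-29 + 5/3) = 82*(-82/3) = -6724/3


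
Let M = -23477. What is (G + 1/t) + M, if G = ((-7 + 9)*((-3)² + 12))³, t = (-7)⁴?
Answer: 121517012/2401 ≈ 50611.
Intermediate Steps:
t = 2401
G = 74088 (G = (2*(9 + 12))³ = (2*21)³ = 42³ = 74088)
(G + 1/t) + M = (74088 + 1/2401) - 23477 = 177885289/2401 - 23477 = 121517012/2401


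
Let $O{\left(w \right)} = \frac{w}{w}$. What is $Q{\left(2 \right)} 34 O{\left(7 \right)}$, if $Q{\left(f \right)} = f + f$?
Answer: $136$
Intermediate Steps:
$Q{\left(f \right)} = 2 f$
$O{\left(w \right)} = 1$
$Q{\left(2 \right)} 34 O{\left(7 \right)} = 2 \cdot 2 \cdot 34 \cdot 1 = 4 \cdot 34 \cdot 1 = 136 \cdot 1 = 136$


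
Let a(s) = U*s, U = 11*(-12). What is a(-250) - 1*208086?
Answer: -175086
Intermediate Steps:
U = -132
a(s) = -132*s
a(-250) - 1*208086 = -132*(-250) - 1*208086 = 33000 - 208086 = -175086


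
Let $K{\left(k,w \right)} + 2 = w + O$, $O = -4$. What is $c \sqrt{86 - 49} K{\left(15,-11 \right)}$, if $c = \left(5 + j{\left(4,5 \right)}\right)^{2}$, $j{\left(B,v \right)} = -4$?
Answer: $- 17 \sqrt{37} \approx -103.41$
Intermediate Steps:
$K{\left(k,w \right)} = -6 + w$ ($K{\left(k,w \right)} = -2 + \left(w - 4\right) = -2 + \left(-4 + w\right) = -6 + w$)
$c = 1$ ($c = \left(5 - 4\right)^{2} = 1^{2} = 1$)
$c \sqrt{86 - 49} K{\left(15,-11 \right)} = 1 \sqrt{86 - 49} \left(-6 - 11\right) = 1 \sqrt{37} \left(-17\right) = \sqrt{37} \left(-17\right) = - 17 \sqrt{37}$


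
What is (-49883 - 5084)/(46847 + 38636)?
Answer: -54967/85483 ≈ -0.64302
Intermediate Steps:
(-49883 - 5084)/(46847 + 38636) = -54967/85483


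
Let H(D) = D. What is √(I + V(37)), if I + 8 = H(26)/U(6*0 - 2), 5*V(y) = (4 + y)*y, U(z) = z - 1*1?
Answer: √64515/15 ≈ 16.933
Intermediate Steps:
U(z) = -1 + z (U(z) = z - 1 = -1 + z)
V(y) = y*(4 + y)/5 (V(y) = ((4 + y)*y)/5 = (y*(4 + y))/5 = y*(4 + y)/5)
I = -50/3 (I = -8 + 26/(-1 + (6*0 - 2)) = -8 + 26/(-1 + (0 - 2)) = -8 + 26/(-1 - 2) = -8 + 26/(-3) = -8 + 26*(-⅓) = -8 - 26/3 = -50/3 ≈ -16.667)
√(I + V(37)) = √(-50/3 + (⅕)*37*(4 + 37)) = √(-50/3 + (⅕)*37*41) = √(-50/3 + 1517/5) = √(4301/15) = √64515/15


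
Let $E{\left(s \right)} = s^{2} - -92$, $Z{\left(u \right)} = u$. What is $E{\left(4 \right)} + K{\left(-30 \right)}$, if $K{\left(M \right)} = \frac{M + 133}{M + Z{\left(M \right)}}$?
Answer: $\frac{6377}{60} \approx 106.28$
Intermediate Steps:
$K{\left(M \right)} = \frac{133 + M}{2 M}$ ($K{\left(M \right)} = \frac{M + 133}{M + M} = \frac{133 + M}{2 M}$)
$E{\left(s \right)} = 92 + s^{2}$ ($E{\left(s \right)} = s^{2} + 92 = 92 + s^{2}$)
$E{\left(4 \right)} + K{\left(-30 \right)} = \left(92 + 4^{2}\right) + \frac{133 - 30}{2 \left(-30\right)} = \left(92 + 16\right) + \frac{1}{2} \left(- \frac{1}{30}\right) 103 = 108 - \frac{103}{60} = \frac{6377}{60}$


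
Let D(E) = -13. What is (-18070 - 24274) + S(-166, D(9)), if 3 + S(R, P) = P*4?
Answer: -42399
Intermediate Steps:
S(R, P) = -3 + 4*P (S(R, P) = -3 + P*4 = -3 + 4*P)
(-18070 - 24274) + S(-166, D(9)) = (-18070 - 24274) + (-3 + 4*(-13)) = -42344 + (-3 - 52) = -42344 - 55 = -42399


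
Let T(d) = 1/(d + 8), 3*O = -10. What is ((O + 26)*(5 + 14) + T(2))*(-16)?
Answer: -103384/15 ≈ -6892.3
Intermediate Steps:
O = -10/3 (O = (1/3)*(-10) = -10/3 ≈ -3.3333)
T(d) = 1/(8 + d)
((O + 26)*(5 + 14) + T(2))*(-16) = ((-10/3 + 26)*(5 + 14) + 1/(8 + 2))*(-16) = ((68/3)*19 + 1/10)*(-16) = (1292/3 + 1/10)*(-16) = (12923/30)*(-16) = -103384/15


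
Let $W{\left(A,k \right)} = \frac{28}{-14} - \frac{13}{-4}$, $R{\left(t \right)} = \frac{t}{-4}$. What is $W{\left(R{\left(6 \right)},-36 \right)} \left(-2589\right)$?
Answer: $- \frac{12945}{4} \approx -3236.3$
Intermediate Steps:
$R{\left(t \right)} = - \frac{t}{4}$ ($R{\left(t \right)} = t \left(- \frac{1}{4}\right) = - \frac{t}{4}$)
$W{\left(A,k \right)} = \frac{5}{4}$ ($W{\left(A,k \right)} = 28 \left(- \frac{1}{14}\right) - - \frac{13}{4} = -2 + \frac{13}{4} = \frac{5}{4}$)
$W{\left(R{\left(6 \right)},-36 \right)} \left(-2589\right) = \frac{5}{4} \left(-2589\right) = - \frac{12945}{4}$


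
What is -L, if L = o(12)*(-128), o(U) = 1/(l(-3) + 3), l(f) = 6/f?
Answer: 128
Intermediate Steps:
o(U) = 1 (o(U) = 1/(6/(-3) + 3) = 1/(6*(-⅓) + 3) = 1/(-2 + 3) = 1/1 = 1)
L = -128 (L = 1*(-128) = -128)
-L = -1*(-128) = 128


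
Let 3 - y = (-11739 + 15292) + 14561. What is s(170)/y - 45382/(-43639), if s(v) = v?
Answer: 814494772/790345929 ≈ 1.0306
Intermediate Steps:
y = -18111 (y = 3 - ((-11739 + 15292) + 14561) = 3 - (3553 + 14561) = 3 - 1*18114 = 3 - 18114 = -18111)
s(170)/y - 45382/(-43639) = 170/(-18111) - 45382/(-43639) = 170*(-1/18111) - 45382*(-1/43639) = -170/18111 + 45382/43639 = 814494772/790345929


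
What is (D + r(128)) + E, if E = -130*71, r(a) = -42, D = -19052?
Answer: -28324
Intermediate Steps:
E = -9230
(D + r(128)) + E = (-19052 - 42) - 9230 = -19094 - 9230 = -28324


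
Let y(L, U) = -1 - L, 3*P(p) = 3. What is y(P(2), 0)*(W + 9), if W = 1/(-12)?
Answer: -107/6 ≈ -17.833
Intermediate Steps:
W = -1/12 ≈ -0.083333
P(p) = 1 (P(p) = (⅓)*3 = 1)
y(P(2), 0)*(W + 9) = (-1 - 1*1)*(-1/12 + 9) = (-1 - 1)*(107/12) = -2*107/12 = -107/6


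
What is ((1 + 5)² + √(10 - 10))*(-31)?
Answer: -1116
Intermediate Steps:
((1 + 5)² + √(10 - 10))*(-31) = (6² + √0)*(-31) = (36 + 0)*(-31) = 36*(-31) = -1116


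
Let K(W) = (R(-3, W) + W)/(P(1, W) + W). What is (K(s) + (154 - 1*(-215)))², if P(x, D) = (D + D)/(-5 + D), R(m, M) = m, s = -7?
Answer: 6734025/49 ≈ 1.3743e+5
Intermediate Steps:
P(x, D) = 2*D/(-5 + D) (P(x, D) = (2*D)/(-5 + D) = 2*D/(-5 + D))
K(W) = (-3 + W)/(W + 2*W/(-5 + W)) (K(W) = (-3 + W)/(2*W/(-5 + W) + W) = (-3 + W)/(W + 2*W/(-5 + W)))
(K(s) + (154 - 1*(-215)))² = ((-5 - 7)/(-7) + (154 - 1*(-215)))² = (-⅐*(-12) + (154 + 215))² = (12/7 + 369)² = (2595/7)² = 6734025/49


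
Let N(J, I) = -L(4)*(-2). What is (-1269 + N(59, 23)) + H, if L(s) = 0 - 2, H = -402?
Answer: -1675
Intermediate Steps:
L(s) = -2
N(J, I) = -4 (N(J, I) = -1*(-2)*(-2) = 2*(-2) = -4)
(-1269 + N(59, 23)) + H = (-1269 - 4) - 402 = -1273 - 402 = -1675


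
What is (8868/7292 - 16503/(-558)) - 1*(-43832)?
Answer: 14872907581/339078 ≈ 43863.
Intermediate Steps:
(8868/7292 - 16503/(-558)) - 1*(-43832) = (8868*(1/7292) - 16503*(-1/558)) + 43832 = (2217/1823 + 5501/186) + 43832 = 10440685/339078 + 43832 = 14872907581/339078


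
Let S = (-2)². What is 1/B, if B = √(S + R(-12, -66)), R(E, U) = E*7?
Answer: -I*√5/20 ≈ -0.1118*I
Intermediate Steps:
S = 4
R(E, U) = 7*E
B = 4*I*√5 (B = √(4 + 7*(-12)) = √(4 - 84) = √(-80) = 4*I*√5 ≈ 8.9443*I)
1/B = 1/(4*I*√5) = -I*√5/20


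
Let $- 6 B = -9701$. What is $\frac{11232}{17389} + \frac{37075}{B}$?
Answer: $\frac{3977144682}{168690689} \approx 23.577$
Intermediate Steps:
$B = \frac{9701}{6}$ ($B = \left(- \frac{1}{6}\right) \left(-9701\right) = \frac{9701}{6} \approx 1616.8$)
$\frac{11232}{17389} + \frac{37075}{B} = \frac{11232}{17389} + \frac{37075}{\frac{9701}{6}} = 11232 \cdot \frac{1}{17389} + 37075 \cdot \frac{6}{9701} = \frac{11232}{17389} + \frac{222450}{9701} = \frac{3977144682}{168690689}$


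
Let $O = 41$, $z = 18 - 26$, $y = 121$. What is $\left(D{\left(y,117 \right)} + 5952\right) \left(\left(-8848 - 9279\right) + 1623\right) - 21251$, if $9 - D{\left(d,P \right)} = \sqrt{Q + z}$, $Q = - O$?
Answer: $-98401595 + 115528 i \approx -9.8402 \cdot 10^{7} + 1.1553 \cdot 10^{5} i$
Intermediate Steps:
$z = -8$
$Q = -41$ ($Q = \left(-1\right) 41 = -41$)
$D{\left(d,P \right)} = 9 - 7 i$ ($D{\left(d,P \right)} = 9 - \sqrt{-41 - 8} = 9 - \sqrt{-49} = 9 - 7 i$)
$\left(D{\left(y,117 \right)} + 5952\right) \left(\left(-8848 - 9279\right) + 1623\right) - 21251 = \left(\left(9 - 7 i\right) + 5952\right) \left(\left(-8848 - 9279\right) + 1623\right) - 21251 = \left(5961 - 7 i\right) \left(\left(-8848 - 9279\right) + 1623\right) - 21251 = \left(5961 - 7 i\right) \left(-18127 + 1623\right) - 21251 = \left(5961 - 7 i\right) \left(-16504\right) - 21251 = \left(-98380344 + 115528 i\right) - 21251 = -98401595 + 115528 i$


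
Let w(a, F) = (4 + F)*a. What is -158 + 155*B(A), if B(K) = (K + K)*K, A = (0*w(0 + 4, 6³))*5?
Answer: -158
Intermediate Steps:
w(a, F) = a*(4 + F)
A = 0 (A = (0*((0 + 4)*(4 + 6³)))*5 = (0*(4*(4 + 216)))*5 = (0*(4*220))*5 = (0*880)*5 = 0*5 = 0)
B(K) = 2*K² (B(K) = (2*K)*K = 2*K²)
-158 + 155*B(A) = -158 + 155*(2*0²) = -158 + 155*(2*0) = -158 + 155*0 = -158 + 0 = -158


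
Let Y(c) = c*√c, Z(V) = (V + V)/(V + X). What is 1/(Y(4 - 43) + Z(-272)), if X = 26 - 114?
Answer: 3060/120125599 + 78975*I*√39/120125599 ≈ 2.5473e-5 + 0.0041057*I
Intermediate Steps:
X = -88
Z(V) = 2*V/(-88 + V) (Z(V) = (V + V)/(V - 88) = (2*V)/(-88 + V) = 2*V/(-88 + V))
Y(c) = c^(3/2)
1/(Y(4 - 43) + Z(-272)) = 1/((4 - 43)^(3/2) + 2*(-272)/(-88 - 272)) = 1/((-39)^(3/2) + 2*(-272)/(-360)) = 1/(-39*I*√39 + 2*(-272)*(-1/360)) = 1/(-39*I*√39 + 68/45) = 1/(68/45 - 39*I*√39)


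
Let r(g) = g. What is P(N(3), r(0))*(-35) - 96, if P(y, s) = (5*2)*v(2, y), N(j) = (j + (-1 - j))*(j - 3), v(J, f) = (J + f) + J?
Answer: -1496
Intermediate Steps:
v(J, f) = f + 2*J
N(j) = 3 - j (N(j) = -(-3 + j) = 3 - j)
P(y, s) = 40 + 10*y (P(y, s) = (5*2)*(y + 2*2) = 10*(y + 4) = 10*(4 + y) = 40 + 10*y)
P(N(3), r(0))*(-35) - 96 = (40 + 10*(3 - 1*3))*(-35) - 96 = (40 + 10*(3 - 3))*(-35) - 96 = (40 + 10*0)*(-35) - 96 = (40 + 0)*(-35) - 96 = 40*(-35) - 96 = -1400 - 96 = -1496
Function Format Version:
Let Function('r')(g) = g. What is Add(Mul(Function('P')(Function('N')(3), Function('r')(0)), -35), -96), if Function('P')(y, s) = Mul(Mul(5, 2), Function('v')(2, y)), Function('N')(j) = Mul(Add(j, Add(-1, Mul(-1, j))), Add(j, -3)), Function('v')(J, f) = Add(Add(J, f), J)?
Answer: -1496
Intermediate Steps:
Function('v')(J, f) = Add(f, Mul(2, J))
Function('N')(j) = Add(3, Mul(-1, j)) (Function('N')(j) = Mul(-1, Add(-3, j)) = Add(3, Mul(-1, j)))
Function('P')(y, s) = Add(40, Mul(10, y)) (Function('P')(y, s) = Mul(Mul(5, 2), Add(y, Mul(2, 2))) = Mul(10, Add(y, 4)) = Mul(10, Add(4, y)) = Add(40, Mul(10, y)))
Add(Mul(Function('P')(Function('N')(3), Function('r')(0)), -35), -96) = Add(Mul(Add(40, Mul(10, Add(3, Mul(-1, 3)))), -35), -96) = Add(Mul(Add(40, Mul(10, Add(3, -3))), -35), -96) = Add(Mul(Add(40, Mul(10, 0)), -35), -96) = Add(Mul(Add(40, 0), -35), -96) = Add(Mul(40, -35), -96) = Add(-1400, -96) = -1496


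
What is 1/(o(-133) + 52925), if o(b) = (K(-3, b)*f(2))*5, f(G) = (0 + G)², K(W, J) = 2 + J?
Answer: 1/50305 ≈ 1.9879e-5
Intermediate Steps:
f(G) = G²
o(b) = 40 + 20*b (o(b) = ((2 + b)*2²)*5 = ((2 + b)*4)*5 = (8 + 4*b)*5 = 40 + 20*b)
1/(o(-133) + 52925) = 1/((40 + 20*(-133)) + 52925) = 1/((40 - 2660) + 52925) = 1/(-2620 + 52925) = 1/50305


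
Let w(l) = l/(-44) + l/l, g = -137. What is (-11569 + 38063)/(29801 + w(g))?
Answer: 1165736/1311425 ≈ 0.88891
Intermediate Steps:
w(l) = 1 - l/44 (w(l) = l*(-1/44) + 1 = -l/44 + 1 = 1 - l/44)
(-11569 + 38063)/(29801 + w(g)) = (-11569 + 38063)/(29801 + (1 - 1/44*(-137))) = 26494/(29801 + (1 + 137/44)) = 26494/(29801 + 181/44) = 26494/(1311425/44) = 26494*(44/1311425) = 1165736/1311425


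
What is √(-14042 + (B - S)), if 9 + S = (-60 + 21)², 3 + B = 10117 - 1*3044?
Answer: 2*I*√2121 ≈ 92.109*I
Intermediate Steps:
B = 7070 (B = -3 + (10117 - 1*3044) = -3 + (10117 - 3044) = -3 + 7073 = 7070)
S = 1512 (S = -9 + (-60 + 21)² = -9 + (-39)² = -9 + 1521 = 1512)
√(-14042 + (B - S)) = √(-14042 + (7070 - 1*1512)) = √(-14042 + (7070 - 1512)) = √(-14042 + 5558) = √(-8484) = 2*I*√2121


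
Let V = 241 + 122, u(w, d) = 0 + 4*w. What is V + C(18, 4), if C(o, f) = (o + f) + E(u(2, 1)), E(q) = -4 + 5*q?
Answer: 421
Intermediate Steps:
u(w, d) = 4*w
C(o, f) = 36 + f + o (C(o, f) = (o + f) + (-4 + 5*(4*2)) = (f + o) + (-4 + 5*8) = (f + o) + (-4 + 40) = (f + o) + 36 = 36 + f + o)
V = 363
V + C(18, 4) = 363 + (36 + 4 + 18) = 363 + 58 = 421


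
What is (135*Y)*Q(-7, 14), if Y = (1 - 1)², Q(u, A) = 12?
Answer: 0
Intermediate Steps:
Y = 0 (Y = 0² = 0)
(135*Y)*Q(-7, 14) = (135*0)*12 = 0*12 = 0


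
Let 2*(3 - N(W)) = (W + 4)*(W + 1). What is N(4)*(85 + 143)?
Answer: -3876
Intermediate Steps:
N(W) = 3 - (1 + W)*(4 + W)/2 (N(W) = 3 - (W + 4)*(W + 1)/2 = 3 - (4 + W)*(1 + W)/2 = 3 - (1 + W)*(4 + W)/2)
N(4)*(85 + 143) = (1 - 5/2*4 - ½*4²)*(85 + 143) = (1 - 10 - ½*16)*228 = (1 - 10 - 8)*228 = -17*228 = -3876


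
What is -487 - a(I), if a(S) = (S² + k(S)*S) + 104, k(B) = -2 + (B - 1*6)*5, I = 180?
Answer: -189231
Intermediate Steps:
k(B) = -32 + 5*B (k(B) = -2 + (B - 6)*5 = -2 + (-6 + B)*5 = -2 + (-30 + 5*B) = -32 + 5*B)
a(S) = 104 + S² + S*(-32 + 5*S) (a(S) = (S² + (-32 + 5*S)*S) + 104 = (S² + S*(-32 + 5*S)) + 104 = 104 + S² + S*(-32 + 5*S))
-487 - a(I) = -487 - (104 - 32*180 + 6*180²) = -487 - (104 - 5760 + 6*32400) = -487 - (104 - 5760 + 194400) = -487 - 1*188744 = -487 - 188744 = -189231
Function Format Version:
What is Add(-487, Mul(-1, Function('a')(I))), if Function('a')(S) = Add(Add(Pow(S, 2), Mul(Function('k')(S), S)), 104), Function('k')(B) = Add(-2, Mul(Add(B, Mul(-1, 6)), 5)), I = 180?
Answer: -189231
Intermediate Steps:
Function('k')(B) = Add(-32, Mul(5, B)) (Function('k')(B) = Add(-2, Mul(Add(B, -6), 5)) = Add(-2, Mul(Add(-6, B), 5)) = Add(-2, Add(-30, Mul(5, B))) = Add(-32, Mul(5, B)))
Function('a')(S) = Add(104, Pow(S, 2), Mul(S, Add(-32, Mul(5, S)))) (Function('a')(S) = Add(Add(Pow(S, 2), Mul(Add(-32, Mul(5, S)), S)), 104) = Add(Add(Pow(S, 2), Mul(S, Add(-32, Mul(5, S)))), 104) = Add(104, Pow(S, 2), Mul(S, Add(-32, Mul(5, S)))))
Add(-487, Mul(-1, Function('a')(I))) = Add(-487, Mul(-1, Add(104, Mul(-32, 180), Mul(6, Pow(180, 2))))) = Add(-487, Mul(-1, Add(104, -5760, Mul(6, 32400)))) = Add(-487, Mul(-1, Add(104, -5760, 194400))) = Add(-487, Mul(-1, 188744)) = Add(-487, -188744) = -189231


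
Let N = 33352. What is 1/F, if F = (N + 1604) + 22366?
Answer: 1/57322 ≈ 1.7445e-5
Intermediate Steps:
F = 57322 (F = (33352 + 1604) + 22366 = 34956 + 22366 = 57322)
1/F = 1/57322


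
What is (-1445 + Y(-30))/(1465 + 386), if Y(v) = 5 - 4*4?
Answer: -1456/1851 ≈ -0.78660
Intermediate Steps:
Y(v) = -11 (Y(v) = 5 - 16 = -11)
(-1445 + Y(-30))/(1465 + 386) = (-1445 - 11)/(1465 + 386) = -1456/1851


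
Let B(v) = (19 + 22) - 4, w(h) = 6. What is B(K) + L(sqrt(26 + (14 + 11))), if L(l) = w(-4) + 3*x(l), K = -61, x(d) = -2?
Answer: 37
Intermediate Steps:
B(v) = 37 (B(v) = 41 - 4 = 37)
L(l) = 0 (L(l) = 6 + 3*(-2) = 6 - 6 = 0)
B(K) + L(sqrt(26 + (14 + 11))) = 37 + 0 = 37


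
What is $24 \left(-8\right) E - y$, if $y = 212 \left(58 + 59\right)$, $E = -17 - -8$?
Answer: $-23076$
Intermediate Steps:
$E = -9$ ($E = -17 + 8 = -9$)
$y = 24804$ ($y = 212 \cdot 117 = 24804$)
$24 \left(-8\right) E - y = 24 \left(-8\right) \left(-9\right) - 24804 = \left(-192\right) \left(-9\right) - 24804 = 1728 - 24804 = -23076$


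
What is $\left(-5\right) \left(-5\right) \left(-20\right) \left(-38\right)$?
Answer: $19000$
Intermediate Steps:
$\left(-5\right) \left(-5\right) \left(-20\right) \left(-38\right) = 25 \left(-20\right) \left(-38\right) = \left(-500\right) \left(-38\right) = 19000$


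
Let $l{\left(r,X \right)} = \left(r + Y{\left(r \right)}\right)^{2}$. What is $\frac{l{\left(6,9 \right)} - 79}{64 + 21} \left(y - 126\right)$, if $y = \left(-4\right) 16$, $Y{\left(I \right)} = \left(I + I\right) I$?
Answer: $- \frac{228190}{17} \approx -13423.0$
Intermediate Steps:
$Y{\left(I \right)} = 2 I^{2}$ ($Y{\left(I \right)} = 2 I I = 2 I^{2}$)
$y = -64$
$l{\left(r,X \right)} = \left(r + 2 r^{2}\right)^{2}$
$\frac{l{\left(6,9 \right)} - 79}{64 + 21} \left(y - 126\right) = \frac{6^{2} \left(1 + 2 \cdot 6\right)^{2} - 79}{64 + 21} \left(-64 - 126\right) = \frac{36 \left(1 + 12\right)^{2} - 79}{85} \left(-190\right) = \left(36 \cdot 13^{2} - 79\right) \frac{1}{85} \left(-190\right) = \left(36 \cdot 169 - 79\right) \frac{1}{85} \left(-190\right) = \left(6084 - 79\right) \frac{1}{85} \left(-190\right) = 6005 \cdot \frac{1}{85} \left(-190\right) = \frac{1201}{17} \left(-190\right) = - \frac{228190}{17}$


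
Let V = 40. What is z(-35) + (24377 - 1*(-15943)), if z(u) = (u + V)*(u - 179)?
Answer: 39250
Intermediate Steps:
z(u) = (-179 + u)*(40 + u) (z(u) = (u + 40)*(u - 179) = (40 + u)*(-179 + u) = (-179 + u)*(40 + u))
z(-35) + (24377 - 1*(-15943)) = (-7160 + (-35)**2 - 139*(-35)) + (24377 - 1*(-15943)) = (-7160 + 1225 + 4865) + (24377 + 15943) = -1070 + 40320 = 39250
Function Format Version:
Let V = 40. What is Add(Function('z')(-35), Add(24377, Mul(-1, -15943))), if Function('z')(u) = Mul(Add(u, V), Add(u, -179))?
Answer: 39250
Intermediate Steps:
Function('z')(u) = Mul(Add(-179, u), Add(40, u)) (Function('z')(u) = Mul(Add(u, 40), Add(u, -179)) = Mul(Add(40, u), Add(-179, u)) = Mul(Add(-179, u), Add(40, u)))
Add(Function('z')(-35), Add(24377, Mul(-1, -15943))) = Add(Add(-7160, Pow(-35, 2), Mul(-139, -35)), Add(24377, Mul(-1, -15943))) = Add(Add(-7160, 1225, 4865), Add(24377, 15943)) = Add(-1070, 40320) = 39250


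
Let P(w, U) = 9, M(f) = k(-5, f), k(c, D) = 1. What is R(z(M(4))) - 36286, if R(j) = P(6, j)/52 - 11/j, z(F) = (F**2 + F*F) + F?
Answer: -5661161/156 ≈ -36290.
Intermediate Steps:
M(f) = 1
z(F) = F + 2*F**2 (z(F) = (F**2 + F**2) + F = 2*F**2 + F = F + 2*F**2)
R(j) = 9/52 - 11/j
R(z(M(4))) - 36286 = (9/52 - 11/(1 + 2*1)) - 36286 = (9/52 - 11/(1 + 2)) - 36286 = (9/52 - 11/(1*3)) - 36286 = (9/52 - 11/3) - 36286 = -545/156 - 36286 = -5661161/156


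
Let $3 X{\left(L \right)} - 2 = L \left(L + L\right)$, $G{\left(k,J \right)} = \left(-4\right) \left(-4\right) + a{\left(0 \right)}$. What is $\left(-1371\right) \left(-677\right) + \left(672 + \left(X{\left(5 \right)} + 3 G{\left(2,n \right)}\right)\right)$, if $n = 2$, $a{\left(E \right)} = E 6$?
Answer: $\frac{2786713}{3} \approx 9.289 \cdot 10^{5}$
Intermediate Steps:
$a{\left(E \right)} = 6 E$
$G{\left(k,J \right)} = 16$ ($G{\left(k,J \right)} = \left(-4\right) \left(-4\right) + 6 \cdot 0 = 16 + 0 = 16$)
$X{\left(L \right)} = \frac{2}{3} + \frac{2 L^{2}}{3}$ ($X{\left(L \right)} = \frac{2}{3} + \frac{L \left(L + L\right)}{3} = \frac{2}{3} + \frac{L 2 L}{3} = \frac{2}{3} + \frac{2 L^{2}}{3}$)
$\left(-1371\right) \left(-677\right) + \left(672 + \left(X{\left(5 \right)} + 3 G{\left(2,n \right)}\right)\right) = \left(-1371\right) \left(-677\right) + \left(672 + \left(\left(\frac{2}{3} + \frac{2 \cdot 5^{2}}{3}\right) + 3 \cdot 16\right)\right) = 928167 + \left(672 + \left(\left(\frac{2}{3} + \frac{2}{3} \cdot 25\right) + 48\right)\right) = 928167 + \left(672 + \left(\left(\frac{2}{3} + \frac{50}{3}\right) + 48\right)\right) = 928167 + \left(672 + \left(\frac{52}{3} + 48\right)\right) = 928167 + \left(672 + \frac{196}{3}\right) = 928167 + \frac{2212}{3} = \frac{2786713}{3}$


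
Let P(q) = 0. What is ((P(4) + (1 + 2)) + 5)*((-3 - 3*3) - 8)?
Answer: -160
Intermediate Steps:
((P(4) + (1 + 2)) + 5)*((-3 - 3*3) - 8) = ((0 + (1 + 2)) + 5)*((-3 - 3*3) - 8) = ((0 + 3) + 5)*((-3 - 9) - 8) = (3 + 5)*(-12 - 8) = 8*(-20) = -160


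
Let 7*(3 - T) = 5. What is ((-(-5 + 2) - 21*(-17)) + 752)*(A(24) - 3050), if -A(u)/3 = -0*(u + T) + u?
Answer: -3471664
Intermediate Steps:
T = 16/7 (T = 3 - ⅐*5 = 3 - 5/7 = 16/7 ≈ 2.2857)
A(u) = -3*u (A(u) = -3*(-0*(u + 16/7) + u) = -3*(-0*(16/7 + u) + u) = -3*(-3*0 + u) = -3*(0 + u) = -3*u)
((-(-5 + 2) - 21*(-17)) + 752)*(A(24) - 3050) = ((-(-5 + 2) - 21*(-17)) + 752)*(-3*24 - 3050) = ((-1*(-3) + 357) + 752)*(-72 - 3050) = ((3 + 357) + 752)*(-3122) = (360 + 752)*(-3122) = 1112*(-3122) = -3471664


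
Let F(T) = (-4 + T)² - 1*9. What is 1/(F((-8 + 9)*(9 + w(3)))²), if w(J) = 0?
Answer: 1/256 ≈ 0.0039063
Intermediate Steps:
F(T) = -9 + (-4 + T)² (F(T) = (-4 + T)² - 9 = -9 + (-4 + T)²)
1/(F((-8 + 9)*(9 + w(3)))²) = 1/((-9 + (-4 + (-8 + 9)*(9 + 0))²)²) = 1/((-9 + (-4 + 1*9)²)²) = 1/((-9 + (-4 + 9)²)²) = 1/((-9 + 5²)²) = 1/((-9 + 25)²) = 1/(16²) = 1/256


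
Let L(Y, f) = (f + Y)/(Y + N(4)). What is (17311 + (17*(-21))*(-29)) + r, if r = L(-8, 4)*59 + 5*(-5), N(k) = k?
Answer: 27698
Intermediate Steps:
L(Y, f) = (Y + f)/(4 + Y) (L(Y, f) = (f + Y)/(Y + 4) = (Y + f)/(4 + Y))
r = 34 (r = ((-8 + 4)/(4 - 8))*59 + 5*(-5) = (-4/(-4))*59 - 25 = -1/4*(-4)*59 - 25 = 1*59 - 25 = 59 - 25 = 34)
(17311 + (17*(-21))*(-29)) + r = (17311 + (17*(-21))*(-29)) + 34 = (17311 - 357*(-29)) + 34 = (17311 + 10353) + 34 = 27664 + 34 = 27698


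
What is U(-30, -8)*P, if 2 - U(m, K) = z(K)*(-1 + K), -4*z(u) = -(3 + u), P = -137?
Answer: 5069/4 ≈ 1267.3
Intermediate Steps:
z(u) = ¾ + u/4 (z(u) = -(-1)*(3 + u)/4 = -(-3 - u)/4 = ¾ + u/4)
U(m, K) = 2 - (-1 + K)*(¾ + K/4) (U(m, K) = 2 - (¾ + K/4)*(-1 + K) = 2 - (-1 + K)*(¾ + K/4))
U(-30, -8)*P = (11/4 + (¼)*(-8) - ¼*(-8)*(3 - 8))*(-137) = (11/4 - 2 - ¼*(-8)*(-5))*(-137) = (11/4 - 2 - 10)*(-137) = -37/4*(-137) = 5069/4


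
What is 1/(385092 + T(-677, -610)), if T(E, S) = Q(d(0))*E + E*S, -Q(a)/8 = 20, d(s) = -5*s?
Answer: 1/906382 ≈ 1.1033e-6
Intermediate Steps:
Q(a) = -160 (Q(a) = -8*20 = -160)
T(E, S) = -160*E + E*S
1/(385092 + T(-677, -610)) = 1/(385092 - 677*(-160 - 610)) = 1/(385092 - 677*(-770)) = 1/(385092 + 521290) = 1/906382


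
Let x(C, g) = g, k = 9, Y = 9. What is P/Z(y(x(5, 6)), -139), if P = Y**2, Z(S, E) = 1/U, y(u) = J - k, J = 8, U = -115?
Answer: -9315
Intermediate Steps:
y(u) = -1 (y(u) = 8 - 1*9 = 8 - 9 = -1)
Z(S, E) = -1/115 (Z(S, E) = 1/(-115) = -1/115)
P = 81 (P = 9**2 = 81)
P/Z(y(x(5, 6)), -139) = 81/(-1/115) = 81*(-115) = -9315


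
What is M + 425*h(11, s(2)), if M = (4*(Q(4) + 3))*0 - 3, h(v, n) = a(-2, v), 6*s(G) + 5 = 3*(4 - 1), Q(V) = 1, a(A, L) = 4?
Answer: 1697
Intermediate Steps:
s(G) = ⅔ (s(G) = -⅚ + (3*(4 - 1))/6 = -⅚ + (3*3)/6 = -⅚ + (⅙)*9 = -⅚ + 3/2 = ⅔)
h(v, n) = 4
M = -3 (M = (4*(1 + 3))*0 - 3 = (4*4)*0 - 3 = 16*0 - 3 = 0 - 3 = -3)
M + 425*h(11, s(2)) = -3 + 425*4 = -3 + 1700 = 1697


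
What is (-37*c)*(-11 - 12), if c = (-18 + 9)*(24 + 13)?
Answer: -283383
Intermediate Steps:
c = -333 (c = -9*37 = -333)
(-37*c)*(-11 - 12) = (-37*(-333))*(-11 - 12) = 12321*(-23) = -283383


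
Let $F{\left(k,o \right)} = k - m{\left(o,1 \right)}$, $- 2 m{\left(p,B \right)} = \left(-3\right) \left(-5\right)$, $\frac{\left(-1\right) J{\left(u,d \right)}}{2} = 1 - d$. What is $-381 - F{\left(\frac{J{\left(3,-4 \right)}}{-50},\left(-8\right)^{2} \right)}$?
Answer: $- \frac{3887}{10} \approx -388.7$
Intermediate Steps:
$J{\left(u,d \right)} = -2 + 2 d$ ($J{\left(u,d \right)} = - 2 \left(1 - d\right) = -2 + 2 d$)
$m{\left(p,B \right)} = - \frac{15}{2}$ ($m{\left(p,B \right)} = - \frac{\left(-3\right) \left(-5\right)}{2} = \left(- \frac{1}{2}\right) 15 = - \frac{15}{2}$)
$F{\left(k,o \right)} = \frac{15}{2} + k$ ($F{\left(k,o \right)} = k - - \frac{15}{2} = k + \frac{15}{2} = \frac{15}{2} + k$)
$-381 - F{\left(\frac{J{\left(3,-4 \right)}}{-50},\left(-8\right)^{2} \right)} = -381 - \left(\frac{15}{2} + \frac{-2 + 2 \left(-4\right)}{-50}\right) = -381 - \left(\frac{15}{2} + \left(-2 - 8\right) \left(- \frac{1}{50}\right)\right) = -381 - \left(\frac{15}{2} - - \frac{1}{5}\right) = -381 - \left(\frac{15}{2} + \frac{1}{5}\right) = -381 - \frac{77}{10} = - \frac{3887}{10}$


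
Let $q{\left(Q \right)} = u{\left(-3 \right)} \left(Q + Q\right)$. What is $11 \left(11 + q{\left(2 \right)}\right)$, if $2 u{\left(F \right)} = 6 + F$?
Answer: $187$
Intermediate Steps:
$u{\left(F \right)} = 3 + \frac{F}{2}$ ($u{\left(F \right)} = \frac{6 + F}{2} = 3 + \frac{F}{2}$)
$q{\left(Q \right)} = 3 Q$ ($q{\left(Q \right)} = \left(3 + \frac{1}{2} \left(-3\right)\right) \left(Q + Q\right) = \left(3 - \frac{3}{2}\right) 2 Q = \frac{3 \cdot 2 Q}{2} = 3 Q$)
$11 \left(11 + q{\left(2 \right)}\right) = 11 \left(11 + 3 \cdot 2\right) = 11 \left(11 + 6\right) = 11 \cdot 17 = 187$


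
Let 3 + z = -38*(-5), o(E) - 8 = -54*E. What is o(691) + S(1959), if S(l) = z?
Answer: -37119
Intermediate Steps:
o(E) = 8 - 54*E
z = 187 (z = -3 - 38*(-5) = -3 + 190 = 187)
S(l) = 187
o(691) + S(1959) = (8 - 54*691) + 187 = (8 - 37314) + 187 = -37306 + 187 = -37119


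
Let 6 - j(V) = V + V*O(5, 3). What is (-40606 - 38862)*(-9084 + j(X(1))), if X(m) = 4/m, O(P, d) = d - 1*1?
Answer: 722364120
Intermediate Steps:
O(P, d) = -1 + d (O(P, d) = d - 1 = -1 + d)
j(V) = 6 - 3*V (j(V) = 6 - (V + V*(-1 + 3)) = 6 - (V + V*2) = 6 - (V + 2*V) = 6 - 3*V)
(-40606 - 38862)*(-9084 + j(X(1))) = (-40606 - 38862)*(-9084 + (6 - 12/1)) = -79468*(-9084 + (6 - 12)) = -79468*(-9084 - 6) = -79468*(-9090) = 722364120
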